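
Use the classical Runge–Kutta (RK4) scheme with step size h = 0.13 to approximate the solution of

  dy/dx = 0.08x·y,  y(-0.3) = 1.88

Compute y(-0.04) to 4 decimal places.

RK4: k1 = f(x_n, y_n); k2 = f(x_n + h/2, y_n + (h/2)·k1); k3 = f(x_n + h/2, y_n + (h/2)·k2); k4 = f(x_n + h, y_n + h·k3); y_{n+1} = y_n + (h/6)·(k1 + 2k2 + 2k3 + k4).
x=-0.300000, y=1.880000:
  k1 = f(-0.300000, 1.880000) = -0.045120
  k2 = f(-0.235000, 1.877067) = -0.035289
  k3 = f(-0.235000, 1.877706) = -0.035301
  k4 = f(-0.170000, 1.875411) = -0.025506
  y ← 1.880000 + (0.13/6)·(k1 + 2k2 + 2k3 + k4) = 1.875411
x=-0.170000, y=1.875411:
  k1 = f(-0.170000, 1.875411) = -0.025506
  k2 = f(-0.105000, 1.873753) = -0.015740
  k3 = f(-0.105000, 1.874388) = -0.015745
  k4 = f(-0.040000, 1.873364) = -0.005995
  y ← 1.875411 + (0.13/6)·(k1 + 2k2 + 2k3 + k4) = 1.873364
y(-0.04) ≈ 1.8734

1.8734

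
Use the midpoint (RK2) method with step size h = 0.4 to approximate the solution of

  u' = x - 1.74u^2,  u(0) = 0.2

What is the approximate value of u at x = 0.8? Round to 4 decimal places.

0.4277

Midpoint: k1 = f(x_n, u_n); k2 = f(x_n + h/2, u_n + (h/2)·k1); u_{n+1} = u_n + h·k2.
x=0.000000, u=0.200000:
  k1 = f(0.000000, 0.200000) = -0.069600
  k2 = f(0.200000, 0.186080) = 0.139751
  u ← 0.200000 + 0.4·0.139751 = 0.255900
x=0.400000, u=0.255900:
  k1 = f(0.400000, 0.255900) = 0.286056
  k2 = f(0.600000, 0.313112) = 0.429412
  u ← 0.255900 + 0.4·0.429412 = 0.427665
u(0.8) ≈ 0.4277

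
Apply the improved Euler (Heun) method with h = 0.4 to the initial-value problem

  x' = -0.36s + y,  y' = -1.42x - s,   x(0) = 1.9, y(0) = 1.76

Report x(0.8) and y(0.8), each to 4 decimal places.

Heun on (x,y): k1 = f(s_n, state_n); k2 = f(s_n + h, state_n + h·k1); state_{n+1} = state_n + (h/2)·(k1 + k2).
0.000000: (1.900000, 1.760000)
  k1 = (1.760000, -2.698000)
  predictor → (2.604000, 0.680800)
  k2 = (0.536800, -4.097680)
  → (2.359360, 0.400864)
0.400000: (2.359360, 0.400864)
  k1 = (0.256864, -3.750291)
  predictor → (2.462106, -1.099252)
  k2 = (-1.387252, -4.296190)
  → (2.133282, -1.208432)
(x(0.8), y(0.8)) ≈ (2.1333, -1.2084)

2.1333, -1.2084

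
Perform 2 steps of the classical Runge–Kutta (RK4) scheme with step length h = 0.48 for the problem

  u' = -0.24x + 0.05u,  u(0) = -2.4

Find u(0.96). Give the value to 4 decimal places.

RK4: k1 = f(x_n, u_n); k2 = f(x_n + h/2, u_n + (h/2)·k1); k3 = f(x_n + h/2, u_n + (h/2)·k2); k4 = f(x_n + h, u_n + h·k3); u_{n+1} = u_n + (h/6)·(k1 + 2k2 + 2k3 + k4).
x=0.000000, u=-2.400000:
  k1 = f(0.000000, -2.400000) = -0.120000
  k2 = f(0.240000, -2.428800) = -0.179040
  k3 = f(0.240000, -2.442970) = -0.179748
  k4 = f(0.480000, -2.486279) = -0.239514
  u ← -2.400000 + (0.48/6)·(k1 + 2k2 + 2k3 + k4) = -2.486167
x=0.480000, u=-2.486167:
  k1 = f(0.480000, -2.486167) = -0.239508
  k2 = f(0.720000, -2.543649) = -0.299982
  k3 = f(0.720000, -2.558163) = -0.300708
  k4 = f(0.960000, -2.630507) = -0.361925
  u ← -2.486167 + (0.48/6)·(k1 + 2k2 + 2k3 + k4) = -2.630392
u(0.96) ≈ -2.6304

-2.6304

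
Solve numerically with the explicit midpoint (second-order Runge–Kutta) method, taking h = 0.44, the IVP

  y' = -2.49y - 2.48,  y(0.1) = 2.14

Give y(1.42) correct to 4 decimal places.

Midpoint: k1 = f(x_n, y_n); k2 = f(x_n + h/2, y_n + (h/2)·k1); y_{n+1} = y_n + h·k2.
x=0.100000, y=2.140000:
  k1 = f(0.100000, 2.140000) = -7.808600
  k2 = f(0.320000, 0.422108) = -3.531049
  y ← 2.140000 + 0.44·(-3.531049) = 0.586338
x=0.540000, y=0.586338:
  k1 = f(0.540000, 0.586338) = -3.939983
  k2 = f(0.760000, -0.280458) = -1.781660
  y ← 0.586338 + 0.44·(-1.781660) = -0.197592
x=0.980000, y=-0.197592:
  k1 = f(0.980000, -0.197592) = -1.987996
  k2 = f(1.200000, -0.634951) = -0.898972
  y ← -0.197592 + 0.44·(-0.898972) = -0.593140
y(1.42) ≈ -0.5931

-0.5931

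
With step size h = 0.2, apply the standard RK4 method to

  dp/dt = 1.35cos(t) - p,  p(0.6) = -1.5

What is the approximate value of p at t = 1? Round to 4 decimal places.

-0.7017

RK4: k1 = f(t_n, p_n); k2 = f(t_n + h/2, p_n + (h/2)·k1); k3 = f(t_n + h/2, p_n + (h/2)·k2); k4 = f(t_n + h, p_n + h·k3); p_{n+1} = p_n + (h/6)·(k1 + 2k2 + 2k3 + k4).
t=0.600000, p=-1.500000:
  k1 = f(0.600000, -1.500000) = 2.614203
  k2 = f(0.700000, -1.238580) = 2.271117
  k3 = f(0.700000, -1.272888) = 2.305425
  k4 = f(0.800000, -1.038915) = 1.979469
  p ← -1.500000 + (0.2/6)·(k1 + 2k2 + 2k3 + k4) = -1.041775
t=0.800000, p=-1.041775:
  k1 = f(0.800000, -1.041775) = 1.982329
  k2 = f(0.900000, -0.843542) = 1.682715
  k3 = f(0.900000, -0.873503) = 1.712677
  k4 = f(1.000000, -0.699239) = 1.428648
  p ← -1.041775 + (0.2/6)·(k1 + 2k2 + 2k3 + k4) = -0.701716
p(1) ≈ -0.7017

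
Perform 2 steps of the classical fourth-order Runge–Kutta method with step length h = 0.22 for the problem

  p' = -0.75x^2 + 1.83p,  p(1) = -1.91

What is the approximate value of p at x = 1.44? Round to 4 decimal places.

-4.9990

RK4: k1 = f(x_n, p_n); k2 = f(x_n + h/2, p_n + (h/2)·k1); k3 = f(x_n + h/2, p_n + (h/2)·k2); k4 = f(x_n + h, p_n + h·k3); p_{n+1} = p_n + (h/6)·(k1 + 2k2 + 2k3 + k4).
x=1.000000, p=-1.910000:
  k1 = f(1.000000, -1.910000) = -4.245300
  k2 = f(1.110000, -2.376983) = -5.273954
  k3 = f(1.110000, -2.490135) = -5.481022
  k4 = f(1.220000, -3.115825) = -6.818259
  p ← -1.910000 + (0.22/6)·(k1 + 2k2 + 2k3 + k4) = -3.104362
x=1.220000, p=-3.104362:
  k1 = f(1.220000, -3.104362) = -6.797283
  k2 = f(1.330000, -3.852063) = -8.375951
  k3 = f(1.330000, -4.025717) = -8.693736
  k4 = f(1.440000, -5.016984) = -10.736281
  p ← -3.104362 + (0.22/6)·(k1 + 2k2 + 2k3 + k4) = -4.999036
p(1.44) ≈ -4.9990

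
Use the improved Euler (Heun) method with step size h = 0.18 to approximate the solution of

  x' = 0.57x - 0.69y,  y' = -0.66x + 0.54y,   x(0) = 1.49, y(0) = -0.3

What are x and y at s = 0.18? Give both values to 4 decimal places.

Heun on (x,y): k1 = f(s_n, state_n); k2 = f(s_n + h, state_n + h·k1); state_{n+1} = state_n + (h/2)·(k1 + k2).
0.000000: (1.490000, -0.300000)
  k1 = (1.056300, -1.145400)
  predictor → (1.680134, -0.506172)
  k2 = (1.306935, -1.382221)
  → (1.702691, -0.527486)
(x(0.18), y(0.18)) ≈ (1.7027, -0.5275)

1.7027, -0.5275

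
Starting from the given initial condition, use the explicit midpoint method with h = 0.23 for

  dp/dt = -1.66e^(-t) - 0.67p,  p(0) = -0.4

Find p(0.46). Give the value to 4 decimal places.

-0.8080

Midpoint: k1 = f(t_n, p_n); k2 = f(t_n + h/2, p_n + (h/2)·k1); p_{n+1} = p_n + h·k2.
t=0.000000, p=-0.400000:
  k1 = f(0.000000, -0.400000) = -1.392000
  k2 = f(0.115000, -0.560080) = -1.104414
  p ← -0.400000 + 0.23·(-1.104414) = -0.654015
t=0.230000, p=-0.654015:
  k1 = f(0.230000, -0.654015) = -0.880736
  k2 = f(0.345000, -0.755300) = -0.669595
  p ← -0.654015 + 0.23·(-0.669595) = -0.808022
p(0.46) ≈ -0.8080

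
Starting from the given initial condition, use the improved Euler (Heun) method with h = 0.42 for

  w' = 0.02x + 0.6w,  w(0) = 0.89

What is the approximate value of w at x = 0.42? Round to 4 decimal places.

1.1443

Heun: k1 = f(x_n, w_n); k2 = f(x_n + h, w_n + h·k1); w_{n+1} = w_n + (h/2)·(k1 + k2).
x=0.000000, w=0.890000:
  k1 = f(0.000000, 0.890000) = 0.534000
  k2 = f(0.420000, 1.114280) = 0.676968
  w ← 0.890000 + (0.42/2)·(0.534000 + 0.676968) = 1.144303
w(0.42) ≈ 1.1443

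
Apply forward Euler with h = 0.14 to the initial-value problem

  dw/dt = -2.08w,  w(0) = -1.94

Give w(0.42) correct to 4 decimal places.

Euler: w_{n+1} = w_n + h·f(t_n, w_n).
t=0.000000, w=-1.940000: f=4.035200 → w ← -1.940000 + 0.14·4.035200 = -1.375072
t=0.140000, w=-1.375072: f=2.860150 → w ← -1.375072 + 0.14·2.860150 = -0.974651
t=0.280000, w=-0.974651: f=2.027274 → w ← -0.974651 + 0.14·2.027274 = -0.690833
w(0.42) ≈ -0.6908

-0.6908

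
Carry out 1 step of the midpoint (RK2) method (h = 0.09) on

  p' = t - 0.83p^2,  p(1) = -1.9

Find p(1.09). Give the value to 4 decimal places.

-2.1017

Midpoint: k1 = f(t_n, p_n); k2 = f(t_n + h/2, p_n + (h/2)·k1); p_{n+1} = p_n + h·k2.
t=1.000000, p=-1.900000:
  k1 = f(1.000000, -1.900000) = -1.996300
  k2 = f(1.045000, -1.989833) = -2.241333
  p ← -1.900000 + 0.09·(-2.241333) = -2.101720
p(1.09) ≈ -2.1017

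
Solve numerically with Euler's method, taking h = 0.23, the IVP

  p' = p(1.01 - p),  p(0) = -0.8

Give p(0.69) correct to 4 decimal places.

Euler: p_{n+1} = p_n + h·f(x_n, p_n).
x=0.000000, p=-0.800000: f=-1.448000 → p ← -0.800000 + 0.23·(-1.448000) = -1.133040
x=0.230000, p=-1.133040: f=-2.428150 → p ← -1.133040 + 0.23·(-2.428150) = -1.691515
x=0.460000, p=-1.691515: f=-4.569651 → p ← -1.691515 + 0.23·(-4.569651) = -2.742534
p(0.69) ≈ -2.7425

-2.7425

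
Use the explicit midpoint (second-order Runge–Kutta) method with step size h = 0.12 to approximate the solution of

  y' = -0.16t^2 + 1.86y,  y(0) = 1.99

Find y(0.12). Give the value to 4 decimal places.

Midpoint: k1 = f(t_n, y_n); k2 = f(t_n + h/2, y_n + (h/2)·k1); y_{n+1} = y_n + h·k2.
t=0.000000, y=1.990000:
  k1 = f(0.000000, 1.990000) = 3.701400
  k2 = f(0.060000, 2.212084) = 4.113900
  y ← 1.990000 + 0.12·4.113900 = 2.483668
y(0.12) ≈ 2.4837

2.4837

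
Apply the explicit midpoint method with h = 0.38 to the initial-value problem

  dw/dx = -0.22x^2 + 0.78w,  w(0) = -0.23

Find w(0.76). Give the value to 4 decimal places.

Midpoint: k1 = f(x_n, w_n); k2 = f(x_n + h/2, w_n + (h/2)·k1); w_{n+1} = w_n + h·k2.
x=0.000000, w=-0.230000:
  k1 = f(0.000000, -0.230000) = -0.179400
  k2 = f(0.190000, -0.264086) = -0.213929
  w ← -0.230000 + 0.38·(-0.213929) = -0.311293
x=0.380000, w=-0.311293:
  k1 = f(0.380000, -0.311293) = -0.274577
  k2 = f(0.570000, -0.363463) = -0.354979
  w ← -0.311293 + 0.38·(-0.354979) = -0.446185
w(0.76) ≈ -0.4462

-0.4462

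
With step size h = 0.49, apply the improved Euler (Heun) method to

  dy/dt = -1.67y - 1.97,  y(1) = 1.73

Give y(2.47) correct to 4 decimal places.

-0.7787

Heun: k1 = f(t_n, y_n); k2 = f(t_n + h, y_n + h·k1); y_{n+1} = y_n + (h/2)·(k1 + k2).
t=1.000000, y=1.730000:
  k1 = f(1.000000, 1.730000) = -4.859100
  k2 = f(1.490000, -0.650959) = -0.882898
  y ← 1.730000 + (0.49/2)·(-4.859100 + (-0.882898)) = 0.323210
t=1.490000, y=0.323210:
  k1 = f(1.490000, 0.323210) = -2.509761
  k2 = f(1.980000, -0.906573) = -0.456024
  y ← 0.323210 + (0.49/2)·(-2.509761 + (-0.456024)) = -0.403407
t=1.980000, y=-0.403407:
  k1 = f(1.980000, -0.403407) = -1.296310
  k2 = f(2.470000, -1.038599) = -0.235540
  y ← -0.403407 + (0.49/2)·(-1.296310 + (-0.235540)) = -0.778710
y(2.47) ≈ -0.7787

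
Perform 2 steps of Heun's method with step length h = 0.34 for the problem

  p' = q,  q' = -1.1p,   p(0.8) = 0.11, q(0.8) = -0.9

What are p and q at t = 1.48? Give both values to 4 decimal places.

-0.4906, -0.7518

Heun on (p,q): k1 = f(t_n, state_n); k2 = f(t_n + h, state_n + h·k1); state_{n+1} = state_n + (h/2)·(k1 + k2).
0.800000: (0.110000, -0.900000)
  k1 = (-0.900000, -0.121000)
  predictor → (-0.196000, -0.941140)
  k2 = (-0.941140, 0.215600)
  → (-0.202994, -0.883918)
1.140000: (-0.202994, -0.883918)
  k1 = (-0.883918, 0.223293)
  predictor → (-0.503526, -0.807998)
  k2 = (-0.807998, 0.553879)
  → (-0.490620, -0.751799)
(p(1.48), q(1.48)) ≈ (-0.4906, -0.7518)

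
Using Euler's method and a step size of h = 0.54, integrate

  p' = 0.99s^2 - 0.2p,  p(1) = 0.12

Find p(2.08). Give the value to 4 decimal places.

Euler: p_{n+1} = p_n + h·f(s_n, p_n).
s=1.000000, p=0.120000: f=0.966000 → p ← 0.120000 + 0.54·0.966000 = 0.641640
s=1.540000, p=0.641640: f=2.219556 → p ← 0.641640 + 0.54·2.219556 = 1.840200
p(2.08) ≈ 1.8402

1.8402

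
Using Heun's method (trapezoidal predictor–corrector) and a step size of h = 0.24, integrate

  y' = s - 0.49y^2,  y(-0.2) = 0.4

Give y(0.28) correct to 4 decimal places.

Heun: k1 = f(s_n, y_n); k2 = f(s_n + h, y_n + h·k1); y_{n+1} = y_n + (h/2)·(k1 + k2).
s=-0.200000, y=0.400000:
  k1 = f(-0.200000, 0.400000) = -0.278400
  k2 = f(0.040000, 0.333184) = -0.014396
  y ← 0.400000 + (0.24/2)·(-0.278400 + (-0.014396)) = 0.364865
s=0.040000, y=0.364865:
  k1 = f(0.040000, 0.364865) = -0.025232
  k2 = f(0.280000, 0.358809) = 0.216916
  y ← 0.364865 + (0.24/2)·(-0.025232 + 0.216916) = 0.387867
y(0.28) ≈ 0.3879

0.3879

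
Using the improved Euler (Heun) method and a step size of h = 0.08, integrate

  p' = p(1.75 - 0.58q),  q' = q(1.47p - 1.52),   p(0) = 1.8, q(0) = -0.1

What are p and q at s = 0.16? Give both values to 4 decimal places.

2.4041, -0.1278

Heun on (p,q): k1 = f(s_n, state_n); k2 = f(s_n + h, state_n + h·k1); state_{n+1} = state_n + (h/2)·(k1 + k2).
0.000000: (1.800000, -0.100000)
  k1 = (3.254400, -0.112600)
  predictor → (2.060352, -0.109008)
  k2 = (3.735881, -0.164462)
  → (2.079611, -0.111082)
0.080000: (2.079611, -0.111082)
  k1 = (3.773305, -0.170737)
  predictor → (2.381476, -0.124741)
  k2 = (4.339882, -0.247084)
  → (2.404139, -0.127795)
(p(0.16), q(0.16)) ≈ (2.4041, -0.1278)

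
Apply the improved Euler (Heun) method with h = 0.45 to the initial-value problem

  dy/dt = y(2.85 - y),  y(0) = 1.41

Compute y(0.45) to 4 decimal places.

2.1420

Heun: k1 = f(t_n, y_n); k2 = f(t_n + h, y_n + h·k1); y_{n+1} = y_n + (h/2)·(k1 + k2).
t=0.000000, y=1.410000:
  k1 = f(0.000000, 1.410000) = 2.030400
  k2 = f(0.450000, 2.323680) = 1.222999
  y ← 1.410000 + (0.45/2)·(2.030400 + 1.222999) = 2.142015
y(0.45) ≈ 2.1420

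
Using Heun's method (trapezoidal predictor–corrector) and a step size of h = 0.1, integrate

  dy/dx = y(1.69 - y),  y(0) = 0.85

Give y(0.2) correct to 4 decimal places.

0.9911

Heun: k1 = f(x_n, y_n); k2 = f(x_n + h, y_n + h·k1); y_{n+1} = y_n + (h/2)·(k1 + k2).
x=0.000000, y=0.850000:
  k1 = f(0.000000, 0.850000) = 0.714000
  k2 = f(0.100000, 0.921400) = 0.708188
  y ← 0.850000 + (0.1/2)·(0.714000 + 0.708188) = 0.921109
x=0.100000, y=0.921109:
  k1 = f(0.100000, 0.921109) = 0.708232
  k2 = f(0.200000, 0.991933) = 0.692436
  y ← 0.921109 + (0.1/2)·(0.708232 + 0.692436) = 0.991143
y(0.2) ≈ 0.9911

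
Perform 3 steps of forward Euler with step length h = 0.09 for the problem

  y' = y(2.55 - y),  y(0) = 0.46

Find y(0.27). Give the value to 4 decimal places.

0.7557

Euler: y_{n+1} = y_n + h·f(x_n, y_n).
x=0.000000, y=0.460000: f=0.961400 → y ← 0.460000 + 0.09·0.961400 = 0.546526
x=0.090000, y=0.546526: f=1.094951 → y ← 0.546526 + 0.09·1.094951 = 0.645072
x=0.180000, y=0.645072: f=1.228815 → y ← 0.645072 + 0.09·1.228815 = 0.755665
y(0.27) ≈ 0.7557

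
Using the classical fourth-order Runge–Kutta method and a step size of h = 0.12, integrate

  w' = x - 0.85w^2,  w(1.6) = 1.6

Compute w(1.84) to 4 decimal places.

1.5214

RK4: k1 = f(x_n, w_n); k2 = f(x_n + h/2, w_n + (h/2)·k1); k3 = f(x_n + h/2, w_n + (h/2)·k2); k4 = f(x_n + h, w_n + h·k3); w_{n+1} = w_n + (h/6)·(k1 + 2k2 + 2k3 + k4).
x=1.600000, w=1.600000:
  k1 = f(1.600000, 1.600000) = -0.576000
  k2 = f(1.660000, 1.565440) = -0.423012
  k3 = f(1.660000, 1.574619) = -0.447512
  k4 = f(1.720000, 1.546299) = -0.312383
  w ← 1.600000 + (0.12/6)·(k1 + 2k2 + 2k3 + k4) = 1.547411
x=1.720000, w=1.547411:
  k1 = f(1.720000, 1.547411) = -0.315310
  k2 = f(1.780000, 1.528493) = -0.205847
  k3 = f(1.780000, 1.535061) = -0.222949
  k4 = f(1.840000, 1.520657) = -0.125539
  w ← 1.547411 + (0.12/6)·(k1 + 2k2 + 2k3 + k4) = 1.521443
w(1.84) ≈ 1.5214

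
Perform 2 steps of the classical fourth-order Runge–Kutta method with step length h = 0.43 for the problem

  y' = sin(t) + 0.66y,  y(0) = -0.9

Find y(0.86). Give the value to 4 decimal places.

RK4: k1 = f(t_n, y_n); k2 = f(t_n + h/2, y_n + (h/2)·k1); k3 = f(t_n + h/2, y_n + (h/2)·k2); k4 = f(t_n + h, y_n + h·k3); y_{n+1} = y_n + (h/6)·(k1 + 2k2 + 2k3 + k4).
t=0.000000, y=-0.900000:
  k1 = f(0.000000, -0.900000) = -0.594000
  k2 = f(0.215000, -1.027710) = -0.464941
  k3 = f(0.215000, -0.999962) = -0.446628
  k4 = f(0.430000, -1.092050) = -0.303882
  y ← -0.900000 + (0.43/6)·(k1 + 2k2 + 2k3 + k4) = -1.095006
t=0.430000, y=-1.095006:
  k1 = f(0.430000, -1.095006) = -0.305833
  k2 = f(0.645000, -1.160761) = -0.164904
  k3 = f(0.645000, -1.130461) = -0.144906
  k4 = f(0.860000, -1.157316) = -0.005986
  y ← -1.095006 + (0.43/6)·(k1 + 2k2 + 2k3 + k4) = -1.161759
y(0.86) ≈ -1.1618

-1.1618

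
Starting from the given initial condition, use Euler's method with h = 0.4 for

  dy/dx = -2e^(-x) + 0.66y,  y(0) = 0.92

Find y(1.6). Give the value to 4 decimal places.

-0.8193

Euler: y_{n+1} = y_n + h·f(x_n, y_n).
x=0.000000, y=0.920000: f=-1.392800 → y ← 0.920000 + 0.4·(-1.392800) = 0.362880
x=0.400000, y=0.362880: f=-1.101139 → y ← 0.362880 + 0.4·(-1.101139) = -0.077576
x=0.800000, y=-0.077576: f=-0.949858 → y ← -0.077576 + 0.4·(-0.949858) = -0.457519
x=1.200000, y=-0.457519: f=-0.904351 → y ← -0.457519 + 0.4·(-0.904351) = -0.819259
y(1.6) ≈ -0.8193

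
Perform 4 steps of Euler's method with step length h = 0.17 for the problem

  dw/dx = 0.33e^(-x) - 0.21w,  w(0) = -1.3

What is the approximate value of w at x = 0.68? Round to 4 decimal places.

-0.9576

Euler: w_{n+1} = w_n + h·f(x_n, w_n).
x=0.000000, w=-1.300000: f=0.603000 → w ← -1.300000 + 0.17·0.603000 = -1.197490
x=0.170000, w=-1.197490: f=0.529882 → w ← -1.197490 + 0.17·0.529882 = -1.107410
x=0.340000, w=-1.107410: f=0.467440 → w ← -1.107410 + 0.17·0.467440 = -1.027945
x=0.510000, w=-1.027945: f=0.414032 → w ← -1.027945 + 0.17·0.414032 = -0.957560
w(0.68) ≈ -0.9576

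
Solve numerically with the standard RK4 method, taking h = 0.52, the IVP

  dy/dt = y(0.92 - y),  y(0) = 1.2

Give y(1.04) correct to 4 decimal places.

RK4: k1 = f(t_n, y_n); k2 = f(t_n + h/2, y_n + (h/2)·k1); k3 = f(t_n + h/2, y_n + (h/2)·k2); k4 = f(t_n + h, y_n + h·k3); y_{n+1} = y_n + (h/6)·(k1 + 2k2 + 2k3 + k4).
t=0.000000, y=1.200000:
  k1 = f(0.000000, 1.200000) = -0.336000
  k2 = f(0.260000, 1.112640) = -0.214339
  k3 = f(0.260000, 1.144272) = -0.256628
  k4 = f(0.520000, 1.066553) = -0.156307
  y ← 1.200000 + (0.52/6)·(k1 + 2k2 + 2k3 + k4) = 1.075699
t=0.520000, y=1.075699:
  k1 = f(0.520000, 1.075699) = -0.167485
  k2 = f(0.780000, 1.032153) = -0.115759
  k3 = f(0.780000, 1.045602) = -0.131329
  k4 = f(1.040000, 1.007408) = -0.088055
  y ← 1.075699 + (0.52/6)·(k1 + 2k2 + 2k3 + k4) = 1.010724
y(1.04) ≈ 1.0107

1.0107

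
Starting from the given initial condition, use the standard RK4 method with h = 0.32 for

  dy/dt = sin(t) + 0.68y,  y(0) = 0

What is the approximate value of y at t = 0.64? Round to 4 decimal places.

RK4: k1 = f(t_n, y_n); k2 = f(t_n + h/2, y_n + (h/2)·k1); k3 = f(t_n + h/2, y_n + (h/2)·k2); k4 = f(t_n + h, y_n + h·k3); y_{n+1} = y_n + (h/6)·(k1 + 2k2 + 2k3 + k4).
t=0.000000, y=0.000000:
  k1 = f(0.000000, 0.000000) = 0.000000
  k2 = f(0.160000, 0.000000) = 0.159318
  k3 = f(0.160000, 0.025491) = 0.176652
  k4 = f(0.320000, 0.056529) = 0.353006
  y ← 0.000000 + (0.32/6)·(k1 + 2k2 + 2k3 + k4) = 0.054664
t=0.320000, y=0.054664:
  k1 = f(0.320000, 0.054664) = 0.351738
  k2 = f(0.480000, 0.110942) = 0.537220
  k3 = f(0.480000, 0.140619) = 0.557400
  k4 = f(0.640000, 0.233032) = 0.755657
  y ← 0.054664 + (0.32/6)·(k1 + 2k2 + 2k3 + k4) = 0.230484
y(0.64) ≈ 0.2305

0.2305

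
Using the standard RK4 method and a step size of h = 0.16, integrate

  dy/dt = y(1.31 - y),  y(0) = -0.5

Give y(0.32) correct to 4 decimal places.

RK4: k1 = f(t_n, y_n); k2 = f(t_n + h/2, y_n + (h/2)·k1); k3 = f(t_n + h/2, y_n + (h/2)·k2); k4 = f(t_n + h, y_n + h·k3); y_{n+1} = y_n + (h/6)·(k1 + 2k2 + 2k3 + k4).
t=0.000000, y=-0.500000:
  k1 = f(0.000000, -0.500000) = -0.905000
  k2 = f(0.080000, -0.572400) = -1.077486
  k3 = f(0.080000, -0.586199) = -1.111550
  k4 = f(0.160000, -0.677848) = -1.347459
  y ← -0.500000 + (0.16/6)·(k1 + 2k2 + 2k3 + k4) = -0.676814
t=0.160000, y=-0.676814:
  k1 = f(0.160000, -0.676814) = -1.344704
  k2 = f(0.240000, -0.784390) = -1.642820
  k3 = f(0.240000, -0.808240) = -1.712045
  k4 = f(0.320000, -0.950741) = -2.149380
  y ← -0.676814 + (0.16/6)·(k1 + 2k2 + 2k3 + k4) = -0.948916
y(0.32) ≈ -0.9489

-0.9489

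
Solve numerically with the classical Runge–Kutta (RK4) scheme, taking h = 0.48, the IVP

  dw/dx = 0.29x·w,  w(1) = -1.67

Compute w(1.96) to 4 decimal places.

RK4: k1 = f(x_n, w_n); k2 = f(x_n + h/2, w_n + (h/2)·k1); k3 = f(x_n + h/2, w_n + (h/2)·k2); k4 = f(x_n + h, w_n + h·k3); w_{n+1} = w_n + (h/6)·(k1 + 2k2 + 2k3 + k4).
x=1.000000, w=-1.670000:
  k1 = f(1.000000, -1.670000) = -0.484300
  k2 = f(1.240000, -1.786232) = -0.642329
  k3 = f(1.240000, -1.824159) = -0.655968
  k4 = f(1.480000, -1.984864) = -0.851904
  w ← -1.670000 + (0.48/6)·(k1 + 2k2 + 2k3 + k4) = -1.984624
x=1.480000, w=-1.984624:
  k1 = f(1.480000, -1.984624) = -0.851801
  k2 = f(1.720000, -2.189056) = -1.091901
  k3 = f(1.720000, -2.246680) = -1.120644
  k4 = f(1.960000, -2.522533) = -1.433808
  w ← -1.984624 + (0.48/6)·(k1 + 2k2 + 2k3 + k4) = -2.521480
w(1.96) ≈ -2.5215

-2.5215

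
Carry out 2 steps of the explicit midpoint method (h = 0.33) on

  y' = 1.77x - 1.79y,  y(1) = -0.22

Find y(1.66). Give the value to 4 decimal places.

Midpoint: k1 = f(x_n, y_n); k2 = f(x_n + h/2, y_n + (h/2)·k1); y_{n+1} = y_n + h·k2.
x=1.000000, y=-0.220000:
  k1 = f(1.000000, -0.220000) = 2.163800
  k2 = f(1.165000, 0.137027) = 1.816772
  y ← -0.220000 + 0.33·1.816772 = 0.379535
x=1.330000, y=0.379535:
  k1 = f(1.330000, 0.379535) = 1.674733
  k2 = f(1.495000, 0.655866) = 1.472151
  y ← 0.379535 + 0.33·1.472151 = 0.865344
y(1.66) ≈ 0.8653

0.8653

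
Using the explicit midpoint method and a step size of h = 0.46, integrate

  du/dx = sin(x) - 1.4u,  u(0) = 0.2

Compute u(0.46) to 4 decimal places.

Midpoint: k1 = f(x_n, u_n); k2 = f(x_n + h/2, u_n + (h/2)·k1); u_{n+1} = u_n + h·k2.
x=0.000000, u=0.200000:
  k1 = f(0.000000, 0.200000) = -0.280000
  k2 = f(0.230000, 0.135600) = 0.038138
  u ← 0.200000 + 0.46·0.038138 = 0.217543
u(0.46) ≈ 0.2175

0.2175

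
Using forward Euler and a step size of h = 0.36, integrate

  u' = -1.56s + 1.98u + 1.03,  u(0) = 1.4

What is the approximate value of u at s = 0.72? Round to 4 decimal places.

Euler: u_{n+1} = u_n + h·f(s_n, u_n).
s=0.000000, u=1.400000: f=3.802000 → u ← 1.400000 + 0.36·3.802000 = 2.768720
s=0.360000, u=2.768720: f=5.950466 → u ← 2.768720 + 0.36·5.950466 = 4.910888
u(0.72) ≈ 4.9109

4.9109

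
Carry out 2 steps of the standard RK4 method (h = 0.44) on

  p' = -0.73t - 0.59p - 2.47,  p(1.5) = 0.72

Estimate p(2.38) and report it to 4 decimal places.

RK4: k1 = f(t_n, p_n); k2 = f(t_n + h/2, p_n + (h/2)·k1); k3 = f(t_n + h/2, p_n + (h/2)·k2); k4 = f(t_n + h, p_n + h·k3); p_{n+1} = p_n + (h/6)·(k1 + 2k2 + 2k3 + k4).
t=1.500000, p=0.720000:
  k1 = f(1.500000, 0.720000) = -3.989800
  k2 = f(1.720000, -0.157756) = -3.632524
  k3 = f(1.720000, -0.079155) = -3.678898
  k4 = f(1.940000, -0.898715) = -3.355958
  p ← 0.720000 + (0.44/6)·(k1 + 2k2 + 2k3 + k4) = -0.891031
t=1.940000, p=-0.891031:
  k1 = f(1.940000, -0.891031) = -3.360492
  k2 = f(2.160000, -1.630339) = -3.084900
  k3 = f(2.160000, -1.569709) = -3.120672
  k4 = f(2.380000, -2.264126) = -2.871565
  p ← -0.891031 + (0.44/6)·(k1 + 2k2 + 2k3 + k4) = -2.258199
p(2.38) ≈ -2.2582

-2.2582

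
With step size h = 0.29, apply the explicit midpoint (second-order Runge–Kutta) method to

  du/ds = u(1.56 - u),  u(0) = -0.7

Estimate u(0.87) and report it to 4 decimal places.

-15.5904

Midpoint: k1 = f(s_n, u_n); k2 = f(s_n + h/2, u_n + (h/2)·k1); u_{n+1} = u_n + h·k2.
s=0.000000, u=-0.700000:
  k1 = f(0.000000, -0.700000) = -1.582000
  k2 = f(0.145000, -0.929390) = -2.313614
  u ← -0.700000 + 0.29·(-2.313614) = -1.370948
s=0.290000, u=-1.370948:
  k1 = f(0.290000, -1.370948) = -4.018178
  k2 = f(0.435000, -1.953584) = -6.864081
  u ← -1.370948 + 0.29·(-6.864081) = -3.361532
s=0.580000, u=-3.361532:
  k1 = f(0.580000, -3.361532) = -16.543884
  k2 = f(0.725000, -5.760395) = -42.168363
  u ← -3.361532 + 0.29·(-42.168363) = -15.590357
u(0.87) ≈ -15.5904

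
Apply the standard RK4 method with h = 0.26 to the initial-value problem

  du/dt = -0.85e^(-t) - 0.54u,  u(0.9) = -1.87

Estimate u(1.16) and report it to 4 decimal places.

-1.6986

RK4: k1 = f(t_n, u_n); k2 = f(t_n + h/2, u_n + (h/2)·k1); k3 = f(t_n + h/2, u_n + (h/2)·k2); k4 = f(t_n + h, u_n + h·k3); u_{n+1} = u_n + (h/6)·(k1 + 2k2 + 2k3 + k4).
t=0.900000, u=-1.870000:
  k1 = f(0.900000, -1.870000) = 0.664216
  k2 = f(1.030000, -1.783652) = 0.659716
  k3 = f(1.030000, -1.784237) = 0.660032
  k4 = f(1.160000, -1.698392) = 0.650668
  u ← -1.870000 + (0.26/6)·(k1 + 2k2 + 2k3 + k4) = -1.698644
u(1.16) ≈ -1.6986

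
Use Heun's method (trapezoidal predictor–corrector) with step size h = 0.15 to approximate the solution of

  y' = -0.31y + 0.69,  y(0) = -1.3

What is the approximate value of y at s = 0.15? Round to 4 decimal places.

Heun: k1 = f(s_n, y_n); k2 = f(s_n + h, y_n + h·k1); y_{n+1} = y_n + (h/2)·(k1 + k2).
s=0.000000, y=-1.300000:
  k1 = f(0.000000, -1.300000) = 1.093000
  k2 = f(0.150000, -1.136050) = 1.042175
  y ← -1.300000 + (0.15/2)·(1.093000 + 1.042175) = -1.139862
y(0.15) ≈ -1.1399

-1.1399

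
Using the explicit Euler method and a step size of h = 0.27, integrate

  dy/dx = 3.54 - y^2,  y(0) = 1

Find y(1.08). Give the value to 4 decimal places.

Euler: y_{n+1} = y_n + h·f(x_n, y_n).
x=0.000000, y=1.000000: f=2.540000 → y ← 1.000000 + 0.27·2.540000 = 1.685800
x=0.270000, y=1.685800: f=0.698078 → y ← 1.685800 + 0.27·0.698078 = 1.874281
x=0.540000, y=1.874281: f=0.027070 → y ← 1.874281 + 0.27·0.027070 = 1.881590
x=0.810000, y=1.881590: f=-0.000381 → y ← 1.881590 + 0.27·(-0.000381) = 1.881487
y(1.08) ≈ 1.8815

1.8815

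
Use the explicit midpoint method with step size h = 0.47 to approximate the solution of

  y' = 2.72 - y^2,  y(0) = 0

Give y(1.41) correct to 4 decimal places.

1.4970

Midpoint: k1 = f(t_n, y_n); k2 = f(t_n + h/2, y_n + (h/2)·k1); y_{n+1} = y_n + h·k2.
t=0.000000, y=0.000000:
  k1 = f(0.000000, 0.000000) = 2.720000
  k2 = f(0.235000, 0.639200) = 2.311423
  y ← 0.000000 + 0.47·2.311423 = 1.086369
t=0.470000, y=1.086369:
  k1 = f(0.470000, 1.086369) = 1.539802
  k2 = f(0.705000, 1.448223) = 0.622651
  y ← 1.086369 + 0.47·0.622651 = 1.379015
t=0.940000, y=1.379015:
  k1 = f(0.940000, 1.379015) = 0.818317
  k2 = f(1.175000, 1.571320) = 0.250954
  y ← 1.379015 + 0.47·0.250954 = 1.496964
y(1.41) ≈ 1.4970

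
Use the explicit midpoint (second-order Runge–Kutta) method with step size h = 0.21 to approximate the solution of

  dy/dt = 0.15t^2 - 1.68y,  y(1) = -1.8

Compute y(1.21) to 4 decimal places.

Midpoint: k1 = f(t_n, y_n); k2 = f(t_n + h/2, y_n + (h/2)·k1); y_{n+1} = y_n + h·k2.
t=1.000000, y=-1.800000:
  k1 = f(1.000000, -1.800000) = 3.174000
  k2 = f(1.105000, -1.466730) = 2.647260
  y ← -1.800000 + 0.21·2.647260 = -1.244075
y(1.21) ≈ -1.2441

-1.2441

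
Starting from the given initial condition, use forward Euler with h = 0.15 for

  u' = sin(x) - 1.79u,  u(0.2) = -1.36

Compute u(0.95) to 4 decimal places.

-0.0437

Euler: u_{n+1} = u_n + h·f(x_n, u_n).
x=0.200000, u=-1.360000: f=2.633069 → u ← -1.360000 + 0.15·2.633069 = -0.965040
x=0.350000, u=-0.965040: f=2.070319 → u ← -0.965040 + 0.15·2.070319 = -0.654492
x=0.500000, u=-0.654492: f=1.650966 → u ← -0.654492 + 0.15·1.650966 = -0.406847
x=0.650000, u=-0.406847: f=1.333442 → u ← -0.406847 + 0.15·1.333442 = -0.206831
x=0.800000, u=-0.206831: f=1.087583 → u ← -0.206831 + 0.15·1.087583 = -0.043693
u(0.95) ≈ -0.0437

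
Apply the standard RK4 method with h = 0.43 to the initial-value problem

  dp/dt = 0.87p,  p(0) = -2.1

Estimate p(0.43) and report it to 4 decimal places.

RK4: k1 = f(t_n, p_n); k2 = f(t_n + h/2, p_n + (h/2)·k1); k3 = f(t_n + h/2, p_n + (h/2)·k2); k4 = f(t_n + h, p_n + h·k3); p_{n+1} = p_n + (h/6)·(k1 + 2k2 + 2k3 + k4).
t=0.000000, p=-2.100000:
  k1 = f(0.000000, -2.100000) = -1.827000
  k2 = f(0.215000, -2.492805) = -2.168740
  k3 = f(0.215000, -2.566279) = -2.232663
  k4 = f(0.430000, -3.060045) = -2.662239
  p ← -2.100000 + (0.43/6)·(k1 + 2k2 + 2k3 + k4) = -3.052597
p(0.43) ≈ -3.0526

-3.0526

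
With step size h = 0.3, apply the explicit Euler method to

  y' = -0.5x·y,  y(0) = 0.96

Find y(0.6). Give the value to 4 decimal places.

Euler: y_{n+1} = y_n + h·f(x_n, y_n).
x=0.000000, y=0.960000: f=0.000000 → y ← 0.960000 + 0.3·0.000000 = 0.960000
x=0.300000, y=0.960000: f=-0.144000 → y ← 0.960000 + 0.3·(-0.144000) = 0.916800
y(0.6) ≈ 0.9168

0.9168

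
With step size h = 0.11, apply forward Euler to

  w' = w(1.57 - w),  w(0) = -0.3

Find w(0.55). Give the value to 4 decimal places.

Euler: w_{n+1} = w_n + h·f(x_n, w_n).
x=0.000000, w=-0.300000: f=-0.561000 → w ← -0.300000 + 0.11·(-0.561000) = -0.361710
x=0.110000, w=-0.361710: f=-0.698719 → w ← -0.361710 + 0.11·(-0.698719) = -0.438569
x=0.220000, w=-0.438569: f=-0.880896 → w ← -0.438569 + 0.11·(-0.880896) = -0.535468
x=0.330000, w=-0.535468: f=-1.127410 → w ← -0.535468 + 0.11·(-1.127410) = -0.659483
x=0.440000, w=-0.659483: f=-1.470305 → w ← -0.659483 + 0.11·(-1.470305) = -0.821216
w(0.55) ≈ -0.8212

-0.8212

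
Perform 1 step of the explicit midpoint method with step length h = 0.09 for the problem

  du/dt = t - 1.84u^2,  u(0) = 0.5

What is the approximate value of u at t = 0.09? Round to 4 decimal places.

Midpoint: k1 = f(t_n, u_n); k2 = f(t_n + h/2, u_n + (h/2)·k1); u_{n+1} = u_n + h·k2.
t=0.000000, u=0.500000:
  k1 = f(0.000000, 0.500000) = -0.460000
  k2 = f(0.045000, 0.479300) = -0.377700
  u ← 0.500000 + 0.09·(-0.377700) = 0.466007
u(0.09) ≈ 0.4660

0.4660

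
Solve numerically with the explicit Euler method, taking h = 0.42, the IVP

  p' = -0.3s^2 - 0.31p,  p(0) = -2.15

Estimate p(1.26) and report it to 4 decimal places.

Euler: p_{n+1} = p_n + h·f(s_n, p_n).
s=0.000000, p=-2.150000: f=0.666500 → p ← -2.150000 + 0.42·0.666500 = -1.870070
s=0.420000, p=-1.870070: f=0.526802 → p ← -1.870070 + 0.42·0.526802 = -1.648813
s=0.840000, p=-1.648813: f=0.299452 → p ← -1.648813 + 0.42·0.299452 = -1.523043
p(1.26) ≈ -1.5230

-1.5230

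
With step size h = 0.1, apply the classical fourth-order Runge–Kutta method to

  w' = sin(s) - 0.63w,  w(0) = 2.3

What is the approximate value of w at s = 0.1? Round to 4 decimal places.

2.1645

RK4: k1 = f(s_n, w_n); k2 = f(s_n + h/2, w_n + (h/2)·k1); k3 = f(s_n + h/2, w_n + (h/2)·k2); k4 = f(s_n + h, w_n + h·k3); w_{n+1} = w_n + (h/6)·(k1 + 2k2 + 2k3 + k4).
s=0.000000, w=2.300000:
  k1 = f(0.000000, 2.300000) = -1.449000
  k2 = f(0.050000, 2.227550) = -1.353377
  k3 = f(0.050000, 2.232331) = -1.356389
  k4 = f(0.100000, 2.164361) = -1.263714
  w ← 2.300000 + (0.1/6)·(k1 + 2k2 + 2k3 + k4) = 2.164463
w(0.1) ≈ 2.1645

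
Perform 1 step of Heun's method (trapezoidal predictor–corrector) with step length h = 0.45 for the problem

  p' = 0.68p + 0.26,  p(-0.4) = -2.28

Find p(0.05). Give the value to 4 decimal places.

-2.9495

Heun: k1 = f(t_n, p_n); k2 = f(t_n + h, p_n + h·k1); p_{n+1} = p_n + (h/2)·(k1 + k2).
t=-0.400000, p=-2.280000:
  k1 = f(-0.400000, -2.280000) = -1.290400
  k2 = f(0.050000, -2.860680) = -1.685262
  p ← -2.280000 + (0.45/2)·(-1.290400 + (-1.685262)) = -2.949524
p(0.05) ≈ -2.9495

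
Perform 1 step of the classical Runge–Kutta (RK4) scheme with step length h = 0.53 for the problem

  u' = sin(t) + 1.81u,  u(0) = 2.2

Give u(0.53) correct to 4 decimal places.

5.9163

RK4: k1 = f(t_n, u_n); k2 = f(t_n + h/2, u_n + (h/2)·k1); k3 = f(t_n + h/2, u_n + (h/2)·k2); k4 = f(t_n + h, u_n + h·k3); u_{n+1} = u_n + (h/6)·(k1 + 2k2 + 2k3 + k4).
t=0.000000, u=2.200000:
  k1 = f(0.000000, 2.200000) = 3.982000
  k2 = f(0.265000, 3.255230) = 6.153876
  k3 = f(0.265000, 3.830777) = 7.195616
  k4 = f(0.530000, 6.013676) = 11.390287
  u ← 2.200000 + (0.53/6)·(k1 + 2k2 + 2k3 + k4) = 5.916296
u(0.53) ≈ 5.9163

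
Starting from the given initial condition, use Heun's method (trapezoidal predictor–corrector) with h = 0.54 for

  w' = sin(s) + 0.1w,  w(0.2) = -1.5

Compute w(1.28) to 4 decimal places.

-0.9686

Heun: k1 = f(s_n, w_n); k2 = f(s_n + h, w_n + h·k1); w_{n+1} = w_n + (h/2)·(k1 + k2).
s=0.200000, w=-1.500000:
  k1 = f(0.200000, -1.500000) = 0.048669
  k2 = f(0.740000, -1.473719) = 0.526916
  w ← -1.500000 + (0.54/2)·(0.048669 + 0.526916) = -1.344592
s=0.740000, w=-1.344592:
  k1 = f(0.740000, -1.344592) = 0.539829
  k2 = f(1.280000, -1.053084) = 0.852707
  w ← -1.344592 + (0.54/2)·(0.539829 + 0.852707) = -0.968607
w(1.28) ≈ -0.9686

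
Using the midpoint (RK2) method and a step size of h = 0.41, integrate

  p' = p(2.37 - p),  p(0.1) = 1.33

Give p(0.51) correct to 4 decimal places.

1.8304

Midpoint: k1 = f(t_n, p_n); k2 = f(t_n + h/2, p_n + (h/2)·k1); p_{n+1} = p_n + h·k2.
t=0.100000, p=1.330000:
  k1 = f(0.100000, 1.330000) = 1.383200
  k2 = f(0.305000, 1.613556) = 1.220565
  p ← 1.330000 + 0.41·1.220565 = 1.830432
p(0.51) ≈ 1.8304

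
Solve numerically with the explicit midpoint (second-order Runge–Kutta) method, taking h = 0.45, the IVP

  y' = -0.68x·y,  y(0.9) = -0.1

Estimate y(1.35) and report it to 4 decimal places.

Midpoint: k1 = f(x_n, y_n); k2 = f(x_n + h/2, y_n + (h/2)·k1); y_{n+1} = y_n + h·k2.
x=0.900000, y=-0.100000:
  k1 = f(0.900000, -0.100000) = 0.061200
  k2 = f(1.125000, -0.086230) = 0.065966
  y ← -0.100000 + 0.45·0.065966 = -0.070315
y(1.35) ≈ -0.0703

-0.0703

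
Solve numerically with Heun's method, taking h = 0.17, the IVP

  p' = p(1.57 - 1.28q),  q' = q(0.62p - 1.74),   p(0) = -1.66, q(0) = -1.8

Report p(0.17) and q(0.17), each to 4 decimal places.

-2.8594, -1.0972

Heun on (p,q): k1 = f(s_n, state_n); k2 = f(s_n + h, state_n + h·k1); state_{n+1} = state_n + (h/2)·(k1 + k2).
0.000000: (-1.660000, -1.800000)
  k1 = (-6.430840, 4.984560)
  predictor → (-2.753243, -0.952625)
  k2 = (-7.679785, 3.283708)
  → (-2.859403, -1.097197)
(p(0.17), q(0.17)) ≈ (-2.8594, -1.0972)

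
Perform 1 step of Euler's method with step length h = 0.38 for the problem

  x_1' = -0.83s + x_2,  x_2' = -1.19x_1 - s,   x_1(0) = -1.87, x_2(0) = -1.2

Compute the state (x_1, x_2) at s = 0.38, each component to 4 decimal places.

-2.3260, -0.3544

Euler on (x_1,x_2): x_1_{n+1} = x_1_n + h·x_1', x_2_{n+1} = x_2_n + h·x_2'.
0.000000: (-1.870000, -1.200000); f=(-1.200000, 2.225300) → (-2.326000, -0.354386)
(x_1(0.38), x_2(0.38)) ≈ (-2.3260, -0.3544)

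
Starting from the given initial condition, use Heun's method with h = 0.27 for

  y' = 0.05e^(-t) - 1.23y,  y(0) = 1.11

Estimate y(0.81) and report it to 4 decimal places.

0.4356

Heun: k1 = f(t_n, y_n); k2 = f(t_n + h, y_n + h·k1); y_{n+1} = y_n + (h/2)·(k1 + k2).
t=0.000000, y=1.110000:
  k1 = f(0.000000, 1.110000) = -1.315300
  k2 = f(0.270000, 0.754869) = -0.890320
  y ← 1.110000 + (0.27/2)·(-1.315300 + (-0.890320)) = 0.812241
t=0.270000, y=0.812241:
  k1 = f(0.270000, 0.812241) = -0.960888
  k2 = f(0.540000, 0.552802) = -0.650809
  y ← 0.812241 + (0.27/2)·(-0.960888 + (-0.650809)) = 0.594662
t=0.540000, y=0.594662:
  k1 = f(0.540000, 0.594662) = -0.702297
  k2 = f(0.810000, 0.405042) = -0.475959
  y ← 0.594662 + (0.27/2)·(-0.702297 + (-0.475959)) = 0.435598
y(0.81) ≈ 0.4356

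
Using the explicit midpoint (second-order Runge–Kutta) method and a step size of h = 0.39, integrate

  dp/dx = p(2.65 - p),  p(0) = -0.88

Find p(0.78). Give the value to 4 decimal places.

Midpoint: k1 = f(x_n, p_n); k2 = f(x_n + h/2, p_n + (h/2)·k1); p_{n+1} = p_n + h·k2.
x=0.000000, p=-0.880000:
  k1 = f(0.000000, -0.880000) = -3.106400
  k2 = f(0.195000, -1.485748) = -6.144679
  p ← -0.880000 + 0.39·(-6.144679) = -3.276425
x=0.390000, p=-3.276425:
  k1 = f(0.390000, -3.276425) = -19.417486
  k2 = f(0.585000, -7.062835) = -68.600147
  p ← -3.276425 + 0.39·(-68.600147) = -30.030482
p(0.78) ≈ -30.0305

-30.0305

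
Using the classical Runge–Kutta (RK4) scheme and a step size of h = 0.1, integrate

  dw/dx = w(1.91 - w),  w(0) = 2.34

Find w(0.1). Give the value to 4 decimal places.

RK4: k1 = f(x_n, w_n); k2 = f(x_n + h/2, w_n + (h/2)·k1); k3 = f(x_n + h/2, w_n + (h/2)·k2); k4 = f(x_n + h, w_n + h·k3); w_{n+1} = w_n + (h/6)·(k1 + 2k2 + 2k3 + k4).
x=0.000000, w=2.340000:
  k1 = f(0.000000, 2.340000) = -1.006200
  k2 = f(0.050000, 2.289690) = -0.869372
  k3 = f(0.050000, 2.296531) = -0.887681
  k4 = f(0.100000, 2.251232) = -0.768192
  w ← 2.340000 + (0.1/6)·(k1 + 2k2 + 2k3 + k4) = 2.251858
w(0.1) ≈ 2.2519

2.2519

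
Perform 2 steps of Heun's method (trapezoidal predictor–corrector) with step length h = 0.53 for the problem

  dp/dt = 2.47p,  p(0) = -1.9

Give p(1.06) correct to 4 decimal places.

-19.0444

Heun: k1 = f(t_n, p_n); k2 = f(t_n + h, p_n + h·k1); p_{n+1} = p_n + (h/2)·(k1 + k2).
t=0.000000, p=-1.900000:
  k1 = f(0.000000, -1.900000) = -4.693000
  k2 = f(0.530000, -4.387290) = -10.836606
  p ← -1.900000 + (0.53/2)·(-4.693000 + (-10.836606)) = -6.015346
t=0.530000, p=-6.015346:
  k1 = f(0.530000, -6.015346) = -14.857904
  k2 = f(1.060000, -13.890035) = -34.308386
  p ← -6.015346 + (0.53/2)·(-14.857904 + (-34.308386)) = -19.044412
p(1.06) ≈ -19.0444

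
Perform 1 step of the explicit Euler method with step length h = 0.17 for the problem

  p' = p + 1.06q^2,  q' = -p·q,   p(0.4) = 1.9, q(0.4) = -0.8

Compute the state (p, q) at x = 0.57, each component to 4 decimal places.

Euler on (p,q): p_{n+1} = p_n + h·p', q_{n+1} = q_n + h·q'.
0.400000: (1.900000, -0.800000); f=(2.578400, 1.520000) → (2.338328, -0.541600)
(p(0.57), q(0.57)) ≈ (2.3383, -0.5416)

2.3383, -0.5416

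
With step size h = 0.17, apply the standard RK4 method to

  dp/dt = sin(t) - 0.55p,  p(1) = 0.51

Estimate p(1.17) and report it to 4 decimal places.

RK4: k1 = f(t_n, p_n); k2 = f(t_n + h/2, p_n + (h/2)·k1); k3 = f(t_n + h/2, p_n + (h/2)·k2); k4 = f(t_n + h, p_n + h·k3); p_{n+1} = p_n + (h/6)·(k1 + 2k2 + 2k3 + k4).
t=1.000000, p=0.510000:
  k1 = f(1.000000, 0.510000) = 0.560971
  k2 = f(1.085000, 0.557683) = 0.577578
  k3 = f(1.085000, 0.559094) = 0.576802
  k4 = f(1.170000, 0.608056) = 0.586320
  p ← 0.510000 + (0.17/6)·(k1 + 2k2 + 2k3 + k4) = 0.607921
p(1.17) ≈ 0.6079

0.6079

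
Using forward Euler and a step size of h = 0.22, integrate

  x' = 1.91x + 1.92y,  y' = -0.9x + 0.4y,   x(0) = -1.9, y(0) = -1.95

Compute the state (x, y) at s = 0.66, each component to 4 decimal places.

Euler on (x,y): x_{n+1} = x_n + h·x', y_{n+1} = y_n + h·y'.
0.000000: (-1.900000, -1.950000); f=(-7.373000, 0.930000) → (-3.522060, -1.745400)
0.220000: (-3.522060, -1.745400); f=(-10.078303, 2.471694) → (-5.739287, -1.201627)
0.440000: (-5.739287, -1.201627); f=(-13.269162, 4.684707) → (-8.658502, -0.170992)
(x(0.66), y(0.66)) ≈ (-8.6585, -0.1710)

-8.6585, -0.1710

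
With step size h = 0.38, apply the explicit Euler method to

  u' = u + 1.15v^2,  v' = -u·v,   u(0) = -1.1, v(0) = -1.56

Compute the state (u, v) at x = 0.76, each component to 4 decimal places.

Euler on (u,v): u_{n+1} = u_n + h·u', v_{n+1} = v_n + h·v'.
0.000000: (-1.100000, -1.560000); f=(1.698640, -1.716000) → (-0.454517, -2.212080)
0.380000: (-0.454517, -2.212080); f=(5.172776, -1.005428) → (1.511138, -2.594142)
(u(0.76), v(0.76)) ≈ (1.5111, -2.5941)

1.5111, -2.5941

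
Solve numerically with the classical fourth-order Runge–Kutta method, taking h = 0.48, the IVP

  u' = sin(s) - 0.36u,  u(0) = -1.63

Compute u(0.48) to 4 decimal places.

RK4: k1 = f(s_n, u_n); k2 = f(s_n + h/2, u_n + (h/2)·k1); k3 = f(s_n + h/2, u_n + (h/2)·k2); k4 = f(s_n + h, u_n + h·k3); u_{n+1} = u_n + (h/6)·(k1 + 2k2 + 2k3 + k4).
s=0.000000, u=-1.630000:
  k1 = f(0.000000, -1.630000) = 0.586800
  k2 = f(0.240000, -1.489168) = 0.773803
  k3 = f(0.240000, -1.444287) = 0.757646
  k4 = f(0.480000, -1.266330) = 0.917658
  u ← -1.630000 + (0.48/6)·(k1 + 2k2 + 2k3 + k4) = -1.264612
u(0.48) ≈ -1.2646

-1.2646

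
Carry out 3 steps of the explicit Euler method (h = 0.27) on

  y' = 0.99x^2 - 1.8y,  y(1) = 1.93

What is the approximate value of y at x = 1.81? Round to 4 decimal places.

Euler: y_{n+1} = y_n + h·f(x_n, y_n).
x=1.000000, y=1.930000: f=-2.484000 → y ← 1.930000 + 0.27·(-2.484000) = 1.259320
x=1.270000, y=1.259320: f=-0.670005 → y ← 1.259320 + 0.27·(-0.670005) = 1.078419
x=1.540000, y=1.078419: f=0.406730 → y ← 1.078419 + 0.27·0.406730 = 1.188236
y(1.81) ≈ 1.1882

1.1882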